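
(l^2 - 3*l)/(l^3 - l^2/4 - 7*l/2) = 4*(3 - l)/(-4*l^2 + l + 14)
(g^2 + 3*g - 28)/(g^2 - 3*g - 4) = (g + 7)/(g + 1)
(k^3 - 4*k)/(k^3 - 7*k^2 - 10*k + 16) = k*(k - 2)/(k^2 - 9*k + 8)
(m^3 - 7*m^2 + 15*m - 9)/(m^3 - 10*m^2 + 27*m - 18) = (m - 3)/(m - 6)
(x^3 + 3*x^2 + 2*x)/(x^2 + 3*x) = (x^2 + 3*x + 2)/(x + 3)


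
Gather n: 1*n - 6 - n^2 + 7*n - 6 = -n^2 + 8*n - 12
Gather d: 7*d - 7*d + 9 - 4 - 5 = 0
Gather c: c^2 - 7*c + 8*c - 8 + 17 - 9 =c^2 + c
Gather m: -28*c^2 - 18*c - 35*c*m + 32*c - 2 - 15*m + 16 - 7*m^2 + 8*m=-28*c^2 + 14*c - 7*m^2 + m*(-35*c - 7) + 14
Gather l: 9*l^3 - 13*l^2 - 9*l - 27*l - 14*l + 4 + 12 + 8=9*l^3 - 13*l^2 - 50*l + 24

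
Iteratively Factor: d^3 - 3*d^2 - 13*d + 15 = (d + 3)*(d^2 - 6*d + 5) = (d - 5)*(d + 3)*(d - 1)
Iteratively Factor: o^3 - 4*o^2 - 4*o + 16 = (o + 2)*(o^2 - 6*o + 8) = (o - 2)*(o + 2)*(o - 4)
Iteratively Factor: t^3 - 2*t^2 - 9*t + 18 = (t - 2)*(t^2 - 9) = (t - 2)*(t + 3)*(t - 3)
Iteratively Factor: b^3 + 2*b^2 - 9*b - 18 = (b + 2)*(b^2 - 9) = (b - 3)*(b + 2)*(b + 3)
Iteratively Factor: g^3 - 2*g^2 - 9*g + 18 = (g - 3)*(g^2 + g - 6) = (g - 3)*(g + 3)*(g - 2)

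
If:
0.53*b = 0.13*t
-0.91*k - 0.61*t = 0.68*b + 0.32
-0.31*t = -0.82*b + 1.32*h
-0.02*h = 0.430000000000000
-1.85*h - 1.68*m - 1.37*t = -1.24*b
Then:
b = 63.94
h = -21.50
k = -222.88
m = -141.71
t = 260.68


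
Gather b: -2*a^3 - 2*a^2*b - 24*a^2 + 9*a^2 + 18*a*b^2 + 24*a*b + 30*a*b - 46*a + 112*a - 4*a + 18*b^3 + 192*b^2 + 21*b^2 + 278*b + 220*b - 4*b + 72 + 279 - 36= -2*a^3 - 15*a^2 + 62*a + 18*b^3 + b^2*(18*a + 213) + b*(-2*a^2 + 54*a + 494) + 315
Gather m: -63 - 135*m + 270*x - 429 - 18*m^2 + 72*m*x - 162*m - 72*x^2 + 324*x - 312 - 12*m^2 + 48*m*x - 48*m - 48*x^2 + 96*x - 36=-30*m^2 + m*(120*x - 345) - 120*x^2 + 690*x - 840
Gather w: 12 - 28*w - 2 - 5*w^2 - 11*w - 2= -5*w^2 - 39*w + 8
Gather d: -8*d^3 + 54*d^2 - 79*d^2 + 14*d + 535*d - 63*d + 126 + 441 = -8*d^3 - 25*d^2 + 486*d + 567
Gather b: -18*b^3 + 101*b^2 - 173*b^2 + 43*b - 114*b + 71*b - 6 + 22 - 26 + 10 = -18*b^3 - 72*b^2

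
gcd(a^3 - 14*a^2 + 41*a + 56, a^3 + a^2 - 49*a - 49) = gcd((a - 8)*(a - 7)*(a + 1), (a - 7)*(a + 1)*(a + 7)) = a^2 - 6*a - 7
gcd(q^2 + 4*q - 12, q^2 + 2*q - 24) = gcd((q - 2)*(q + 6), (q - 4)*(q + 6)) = q + 6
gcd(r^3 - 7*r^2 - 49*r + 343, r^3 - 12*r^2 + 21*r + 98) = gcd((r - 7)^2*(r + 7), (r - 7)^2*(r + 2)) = r^2 - 14*r + 49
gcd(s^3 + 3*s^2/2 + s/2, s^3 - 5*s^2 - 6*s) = s^2 + s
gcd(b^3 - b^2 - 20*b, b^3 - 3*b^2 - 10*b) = b^2 - 5*b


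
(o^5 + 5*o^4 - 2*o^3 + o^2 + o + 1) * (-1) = -o^5 - 5*o^4 + 2*o^3 - o^2 - o - 1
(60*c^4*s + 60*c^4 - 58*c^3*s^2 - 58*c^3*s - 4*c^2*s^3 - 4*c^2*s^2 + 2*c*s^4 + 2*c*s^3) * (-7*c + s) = -420*c^5*s - 420*c^5 + 466*c^4*s^2 + 466*c^4*s - 30*c^3*s^3 - 30*c^3*s^2 - 18*c^2*s^4 - 18*c^2*s^3 + 2*c*s^5 + 2*c*s^4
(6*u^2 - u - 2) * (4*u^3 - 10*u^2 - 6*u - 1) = 24*u^5 - 64*u^4 - 34*u^3 + 20*u^2 + 13*u + 2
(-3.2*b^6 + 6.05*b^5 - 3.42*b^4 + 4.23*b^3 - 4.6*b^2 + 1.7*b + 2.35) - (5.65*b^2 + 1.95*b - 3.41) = -3.2*b^6 + 6.05*b^5 - 3.42*b^4 + 4.23*b^3 - 10.25*b^2 - 0.25*b + 5.76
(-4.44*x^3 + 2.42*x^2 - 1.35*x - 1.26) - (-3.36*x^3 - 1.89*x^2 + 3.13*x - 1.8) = -1.08*x^3 + 4.31*x^2 - 4.48*x + 0.54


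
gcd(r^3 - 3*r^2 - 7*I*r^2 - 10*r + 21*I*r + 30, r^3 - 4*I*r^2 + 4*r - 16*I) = r - 2*I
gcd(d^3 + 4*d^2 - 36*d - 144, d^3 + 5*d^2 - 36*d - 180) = d^2 - 36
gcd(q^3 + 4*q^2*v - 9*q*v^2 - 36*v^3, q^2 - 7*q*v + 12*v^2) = q - 3*v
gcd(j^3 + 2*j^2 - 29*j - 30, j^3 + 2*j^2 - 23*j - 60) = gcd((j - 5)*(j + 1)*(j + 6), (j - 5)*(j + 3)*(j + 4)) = j - 5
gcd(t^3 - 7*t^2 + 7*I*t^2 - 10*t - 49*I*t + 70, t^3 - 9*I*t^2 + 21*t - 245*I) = t + 5*I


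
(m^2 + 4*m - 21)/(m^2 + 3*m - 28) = (m - 3)/(m - 4)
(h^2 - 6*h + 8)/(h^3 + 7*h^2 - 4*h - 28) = (h - 4)/(h^2 + 9*h + 14)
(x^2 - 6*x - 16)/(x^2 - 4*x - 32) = (x + 2)/(x + 4)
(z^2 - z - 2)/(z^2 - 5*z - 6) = (z - 2)/(z - 6)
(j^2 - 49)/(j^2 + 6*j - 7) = (j - 7)/(j - 1)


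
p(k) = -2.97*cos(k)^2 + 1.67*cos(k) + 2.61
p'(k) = 5.94*sin(k)*cos(k) - 1.67*sin(k)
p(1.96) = 1.55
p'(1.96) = -3.63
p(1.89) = 1.79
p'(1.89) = -3.36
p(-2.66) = -1.20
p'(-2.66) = 3.21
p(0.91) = 2.52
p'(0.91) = 1.56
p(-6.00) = 1.48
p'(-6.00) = 1.13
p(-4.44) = 1.95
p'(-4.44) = -3.15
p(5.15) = 2.78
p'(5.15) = -0.77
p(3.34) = -1.88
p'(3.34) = 1.48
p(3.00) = -1.95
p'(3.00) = -1.07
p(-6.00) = 1.48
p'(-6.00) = 1.13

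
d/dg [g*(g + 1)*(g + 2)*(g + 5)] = 4*g^3 + 24*g^2 + 34*g + 10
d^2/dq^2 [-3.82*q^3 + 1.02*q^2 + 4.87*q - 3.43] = 2.04 - 22.92*q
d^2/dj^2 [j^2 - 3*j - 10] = 2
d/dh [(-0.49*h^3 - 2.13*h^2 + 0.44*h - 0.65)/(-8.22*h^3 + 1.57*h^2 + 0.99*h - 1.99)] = (-18.2779*h^4 + 6.2634*h^3 - 15.9032*h^2 + 10.5184*h - 0.2321)/(67.5684*h^6 - 25.8108*h^5 - 13.8107*h^4 + 35.8242*h^3 - 5.2685*h^2 - 3.9402*h + 3.9601)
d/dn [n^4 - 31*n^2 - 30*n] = 4*n^3 - 62*n - 30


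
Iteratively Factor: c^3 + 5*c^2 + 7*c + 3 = (c + 3)*(c^2 + 2*c + 1) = (c + 1)*(c + 3)*(c + 1)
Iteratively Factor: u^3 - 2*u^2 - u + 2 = (u + 1)*(u^2 - 3*u + 2) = (u - 1)*(u + 1)*(u - 2)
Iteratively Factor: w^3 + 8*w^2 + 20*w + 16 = (w + 4)*(w^2 + 4*w + 4) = (w + 2)*(w + 4)*(w + 2)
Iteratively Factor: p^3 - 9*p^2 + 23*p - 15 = (p - 3)*(p^2 - 6*p + 5) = (p - 5)*(p - 3)*(p - 1)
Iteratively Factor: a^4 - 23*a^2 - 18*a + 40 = (a + 4)*(a^3 - 4*a^2 - 7*a + 10) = (a - 5)*(a + 4)*(a^2 + a - 2) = (a - 5)*(a - 1)*(a + 4)*(a + 2)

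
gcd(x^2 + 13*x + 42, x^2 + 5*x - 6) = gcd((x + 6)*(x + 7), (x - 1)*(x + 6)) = x + 6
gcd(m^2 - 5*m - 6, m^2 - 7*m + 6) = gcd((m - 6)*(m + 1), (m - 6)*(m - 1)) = m - 6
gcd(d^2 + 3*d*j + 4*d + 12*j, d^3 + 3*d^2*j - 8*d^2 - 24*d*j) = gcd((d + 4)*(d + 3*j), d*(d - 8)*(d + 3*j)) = d + 3*j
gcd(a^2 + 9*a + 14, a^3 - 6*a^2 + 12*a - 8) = 1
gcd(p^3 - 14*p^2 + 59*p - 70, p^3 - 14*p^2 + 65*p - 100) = p - 5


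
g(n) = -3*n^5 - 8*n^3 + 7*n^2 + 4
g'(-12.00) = -314664.00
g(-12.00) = 761332.00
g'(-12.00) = -314664.00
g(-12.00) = 761332.00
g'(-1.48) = -145.26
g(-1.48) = 66.57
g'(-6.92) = -35642.76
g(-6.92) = 50595.10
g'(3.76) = -3284.74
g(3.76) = -2576.85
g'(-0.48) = -13.05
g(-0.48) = 6.57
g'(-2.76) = -1091.88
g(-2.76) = 705.99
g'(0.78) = -9.23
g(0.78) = 3.60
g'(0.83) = -12.03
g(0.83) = 3.07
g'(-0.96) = -48.30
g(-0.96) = 19.98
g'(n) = -15*n^4 - 24*n^2 + 14*n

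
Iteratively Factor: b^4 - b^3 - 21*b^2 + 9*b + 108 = (b + 3)*(b^3 - 4*b^2 - 9*b + 36) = (b - 3)*(b + 3)*(b^2 - b - 12) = (b - 4)*(b - 3)*(b + 3)*(b + 3)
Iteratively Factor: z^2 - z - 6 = (z + 2)*(z - 3)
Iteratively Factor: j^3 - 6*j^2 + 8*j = (j - 2)*(j^2 - 4*j) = (j - 4)*(j - 2)*(j)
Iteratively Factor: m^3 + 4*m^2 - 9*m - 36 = (m + 4)*(m^2 - 9) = (m - 3)*(m + 4)*(m + 3)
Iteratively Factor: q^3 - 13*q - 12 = (q - 4)*(q^2 + 4*q + 3) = (q - 4)*(q + 1)*(q + 3)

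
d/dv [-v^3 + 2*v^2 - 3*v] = -3*v^2 + 4*v - 3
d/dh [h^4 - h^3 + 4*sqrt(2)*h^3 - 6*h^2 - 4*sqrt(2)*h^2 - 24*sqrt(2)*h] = 4*h^3 - 3*h^2 + 12*sqrt(2)*h^2 - 12*h - 8*sqrt(2)*h - 24*sqrt(2)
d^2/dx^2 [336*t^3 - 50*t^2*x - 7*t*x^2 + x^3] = -14*t + 6*x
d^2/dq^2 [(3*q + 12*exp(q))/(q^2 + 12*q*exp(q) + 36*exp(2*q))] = 6*(-4*q^2*exp(q) + 24*q*exp(2*q) + 16*q*exp(q) + q + 72*exp(3*q) + 24*exp(2*q))/(q^4 + 24*q^3*exp(q) + 216*q^2*exp(2*q) + 864*q*exp(3*q) + 1296*exp(4*q))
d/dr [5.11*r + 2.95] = 5.11000000000000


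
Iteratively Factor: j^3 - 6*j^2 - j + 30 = (j - 3)*(j^2 - 3*j - 10) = (j - 5)*(j - 3)*(j + 2)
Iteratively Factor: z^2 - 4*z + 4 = (z - 2)*(z - 2)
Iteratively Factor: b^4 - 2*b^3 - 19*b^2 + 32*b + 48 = (b - 3)*(b^3 + b^2 - 16*b - 16) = (b - 3)*(b + 1)*(b^2 - 16) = (b - 4)*(b - 3)*(b + 1)*(b + 4)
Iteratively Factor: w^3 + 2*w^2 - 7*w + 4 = (w + 4)*(w^2 - 2*w + 1) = (w - 1)*(w + 4)*(w - 1)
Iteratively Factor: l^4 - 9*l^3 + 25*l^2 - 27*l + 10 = (l - 1)*(l^3 - 8*l^2 + 17*l - 10) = (l - 5)*(l - 1)*(l^2 - 3*l + 2) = (l - 5)*(l - 1)^2*(l - 2)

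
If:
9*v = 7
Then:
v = 7/9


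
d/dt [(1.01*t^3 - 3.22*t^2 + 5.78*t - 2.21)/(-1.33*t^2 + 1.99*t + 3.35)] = (-1.3433*t^4 + 4.0198*t^3 + 11.4301*t^2 - 27.4526*t + 23.7609)/(1.7689*t^4 - 5.2934*t^3 - 4.9509*t^2 + 13.333*t + 11.2225)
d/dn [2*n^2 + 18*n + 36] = 4*n + 18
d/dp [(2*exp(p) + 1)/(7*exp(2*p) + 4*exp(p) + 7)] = (-14*exp(2*p) - 14*exp(p) + 10)*exp(p)/(49*exp(4*p) + 56*exp(3*p) + 114*exp(2*p) + 56*exp(p) + 49)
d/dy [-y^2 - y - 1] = -2*y - 1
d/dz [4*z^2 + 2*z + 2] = 8*z + 2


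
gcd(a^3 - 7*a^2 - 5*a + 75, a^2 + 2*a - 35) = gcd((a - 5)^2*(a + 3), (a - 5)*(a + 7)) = a - 5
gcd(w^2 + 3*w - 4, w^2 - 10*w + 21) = 1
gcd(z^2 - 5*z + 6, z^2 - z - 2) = z - 2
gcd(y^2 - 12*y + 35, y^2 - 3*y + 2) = 1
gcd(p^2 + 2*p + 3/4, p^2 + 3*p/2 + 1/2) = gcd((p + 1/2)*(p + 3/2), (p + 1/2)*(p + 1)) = p + 1/2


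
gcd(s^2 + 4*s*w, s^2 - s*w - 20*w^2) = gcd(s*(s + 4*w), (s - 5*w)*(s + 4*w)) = s + 4*w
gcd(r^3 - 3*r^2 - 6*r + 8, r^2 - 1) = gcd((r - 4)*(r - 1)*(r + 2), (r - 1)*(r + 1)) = r - 1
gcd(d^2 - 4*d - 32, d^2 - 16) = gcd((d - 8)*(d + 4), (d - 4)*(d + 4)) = d + 4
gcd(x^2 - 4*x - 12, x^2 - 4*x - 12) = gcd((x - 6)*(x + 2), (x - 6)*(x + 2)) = x^2 - 4*x - 12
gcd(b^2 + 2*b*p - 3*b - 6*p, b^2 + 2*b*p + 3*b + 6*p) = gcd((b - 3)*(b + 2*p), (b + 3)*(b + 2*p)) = b + 2*p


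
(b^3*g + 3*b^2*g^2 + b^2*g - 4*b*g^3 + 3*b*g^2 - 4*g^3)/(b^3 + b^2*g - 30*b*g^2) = g*(b^3 + 3*b^2*g + b^2 - 4*b*g^2 + 3*b*g - 4*g^2)/(b*(b^2 + b*g - 30*g^2))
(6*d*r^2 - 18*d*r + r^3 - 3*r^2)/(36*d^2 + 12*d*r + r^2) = r*(r - 3)/(6*d + r)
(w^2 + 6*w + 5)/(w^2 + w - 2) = (w^2 + 6*w + 5)/(w^2 + w - 2)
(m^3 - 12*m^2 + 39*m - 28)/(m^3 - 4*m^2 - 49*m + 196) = (m - 1)/(m + 7)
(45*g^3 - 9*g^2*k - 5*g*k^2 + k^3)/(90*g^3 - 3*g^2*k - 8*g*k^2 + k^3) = (3*g - k)/(6*g - k)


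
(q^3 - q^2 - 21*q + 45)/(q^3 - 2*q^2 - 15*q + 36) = (q + 5)/(q + 4)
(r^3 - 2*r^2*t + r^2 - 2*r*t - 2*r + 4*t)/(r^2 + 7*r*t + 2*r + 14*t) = (r^2 - 2*r*t - r + 2*t)/(r + 7*t)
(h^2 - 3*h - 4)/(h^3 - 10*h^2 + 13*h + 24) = (h - 4)/(h^2 - 11*h + 24)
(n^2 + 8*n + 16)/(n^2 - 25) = (n^2 + 8*n + 16)/(n^2 - 25)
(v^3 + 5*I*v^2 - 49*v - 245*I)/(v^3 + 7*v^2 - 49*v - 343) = (v + 5*I)/(v + 7)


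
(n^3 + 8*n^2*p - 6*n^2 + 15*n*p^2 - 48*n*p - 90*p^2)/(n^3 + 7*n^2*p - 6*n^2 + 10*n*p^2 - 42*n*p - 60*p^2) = (n + 3*p)/(n + 2*p)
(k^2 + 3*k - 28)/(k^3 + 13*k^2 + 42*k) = (k - 4)/(k*(k + 6))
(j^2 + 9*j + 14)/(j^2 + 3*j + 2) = (j + 7)/(j + 1)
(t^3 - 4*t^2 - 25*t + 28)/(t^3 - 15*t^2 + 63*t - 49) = (t + 4)/(t - 7)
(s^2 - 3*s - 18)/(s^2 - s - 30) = (s + 3)/(s + 5)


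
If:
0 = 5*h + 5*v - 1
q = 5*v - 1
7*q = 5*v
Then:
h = -1/30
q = 1/6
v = 7/30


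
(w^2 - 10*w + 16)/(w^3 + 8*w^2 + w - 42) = (w - 8)/(w^2 + 10*w + 21)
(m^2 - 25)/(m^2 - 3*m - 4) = (25 - m^2)/(-m^2 + 3*m + 4)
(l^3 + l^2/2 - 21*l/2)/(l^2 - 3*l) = l + 7/2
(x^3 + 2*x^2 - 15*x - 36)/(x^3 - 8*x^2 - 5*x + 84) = (x + 3)/(x - 7)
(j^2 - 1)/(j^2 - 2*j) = (j^2 - 1)/(j*(j - 2))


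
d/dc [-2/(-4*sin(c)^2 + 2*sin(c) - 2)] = (1 - 4*sin(c))*cos(c)/(-sin(c) - cos(2*c) + 2)^2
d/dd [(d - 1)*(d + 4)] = 2*d + 3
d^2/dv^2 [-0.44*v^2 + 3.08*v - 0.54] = -0.880000000000000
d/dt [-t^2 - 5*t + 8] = -2*t - 5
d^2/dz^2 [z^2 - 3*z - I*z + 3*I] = 2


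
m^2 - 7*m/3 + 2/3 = (m - 2)*(m - 1/3)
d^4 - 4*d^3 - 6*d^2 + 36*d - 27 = (d - 3)^2*(d - 1)*(d + 3)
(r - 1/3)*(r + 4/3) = r^2 + r - 4/9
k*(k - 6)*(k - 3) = k^3 - 9*k^2 + 18*k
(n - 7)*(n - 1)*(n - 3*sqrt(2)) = n^3 - 8*n^2 - 3*sqrt(2)*n^2 + 7*n + 24*sqrt(2)*n - 21*sqrt(2)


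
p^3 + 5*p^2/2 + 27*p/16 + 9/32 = (p + 1/4)*(p + 3/4)*(p + 3/2)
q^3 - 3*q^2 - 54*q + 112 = (q - 8)*(q - 2)*(q + 7)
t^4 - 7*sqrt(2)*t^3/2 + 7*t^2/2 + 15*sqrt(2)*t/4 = t*(t - 5*sqrt(2)/2)*(t - 3*sqrt(2)/2)*(t + sqrt(2)/2)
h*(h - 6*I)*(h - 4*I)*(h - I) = h^4 - 11*I*h^3 - 34*h^2 + 24*I*h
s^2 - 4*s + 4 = (s - 2)^2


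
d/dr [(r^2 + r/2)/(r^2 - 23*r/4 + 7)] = 4*(-25*r^2 + 56*r + 14)/(16*r^4 - 184*r^3 + 753*r^2 - 1288*r + 784)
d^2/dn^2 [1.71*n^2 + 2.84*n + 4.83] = 3.42000000000000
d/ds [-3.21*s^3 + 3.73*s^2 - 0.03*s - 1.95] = -9.63*s^2 + 7.46*s - 0.03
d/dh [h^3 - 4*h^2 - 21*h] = 3*h^2 - 8*h - 21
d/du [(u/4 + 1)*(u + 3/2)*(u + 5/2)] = 3*u^2/4 + 4*u + 79/16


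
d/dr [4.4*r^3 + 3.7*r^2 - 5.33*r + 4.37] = 13.2*r^2 + 7.4*r - 5.33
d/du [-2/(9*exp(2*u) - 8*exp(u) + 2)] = (36*exp(u) - 16)*exp(u)/(9*exp(2*u) - 8*exp(u) + 2)^2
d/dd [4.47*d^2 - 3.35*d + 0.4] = 8.94*d - 3.35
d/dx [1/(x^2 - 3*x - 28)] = (3 - 2*x)/(-x^2 + 3*x + 28)^2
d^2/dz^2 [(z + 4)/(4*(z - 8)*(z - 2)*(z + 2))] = (3*z^5 - 188*z^3 + 528*z^2 + 768*z + 1216)/(2*(z^9 - 24*z^8 + 180*z^7 - 224*z^6 - 2256*z^5 + 4992*z^4 + 9152*z^3 - 23040*z^2 - 12288*z + 32768))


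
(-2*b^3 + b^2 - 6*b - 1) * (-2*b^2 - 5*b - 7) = 4*b^5 + 8*b^4 + 21*b^3 + 25*b^2 + 47*b + 7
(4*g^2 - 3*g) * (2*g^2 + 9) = 8*g^4 - 6*g^3 + 36*g^2 - 27*g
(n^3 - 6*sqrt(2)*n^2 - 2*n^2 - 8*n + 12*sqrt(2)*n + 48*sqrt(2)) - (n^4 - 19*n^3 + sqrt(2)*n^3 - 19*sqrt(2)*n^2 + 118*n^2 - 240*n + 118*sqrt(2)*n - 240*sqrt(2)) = -n^4 - sqrt(2)*n^3 + 20*n^3 - 120*n^2 + 13*sqrt(2)*n^2 - 106*sqrt(2)*n + 232*n + 288*sqrt(2)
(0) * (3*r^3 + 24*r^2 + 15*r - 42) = 0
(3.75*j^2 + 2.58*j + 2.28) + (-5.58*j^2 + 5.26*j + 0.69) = -1.83*j^2 + 7.84*j + 2.97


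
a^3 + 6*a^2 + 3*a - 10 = (a - 1)*(a + 2)*(a + 5)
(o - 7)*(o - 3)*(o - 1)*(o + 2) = o^4 - 9*o^3 + 9*o^2 + 41*o - 42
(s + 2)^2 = s^2 + 4*s + 4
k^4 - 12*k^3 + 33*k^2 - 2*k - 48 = (k - 8)*(k - 3)*(k - 2)*(k + 1)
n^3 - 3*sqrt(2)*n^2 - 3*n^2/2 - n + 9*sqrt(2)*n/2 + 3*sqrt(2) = (n - 2)*(n + 1/2)*(n - 3*sqrt(2))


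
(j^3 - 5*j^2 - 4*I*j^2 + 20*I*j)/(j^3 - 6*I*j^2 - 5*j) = (-j^2 + 5*j + 4*I*j - 20*I)/(-j^2 + 6*I*j + 5)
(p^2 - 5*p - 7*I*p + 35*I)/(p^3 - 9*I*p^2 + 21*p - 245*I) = (p - 5)/(p^2 - 2*I*p + 35)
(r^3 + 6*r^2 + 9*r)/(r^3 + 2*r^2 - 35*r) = (r^2 + 6*r + 9)/(r^2 + 2*r - 35)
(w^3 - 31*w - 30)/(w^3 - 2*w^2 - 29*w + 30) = (w + 1)/(w - 1)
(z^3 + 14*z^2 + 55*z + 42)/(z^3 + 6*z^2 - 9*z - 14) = (z + 6)/(z - 2)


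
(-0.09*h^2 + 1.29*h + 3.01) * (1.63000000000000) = -0.1467*h^2 + 2.1027*h + 4.9063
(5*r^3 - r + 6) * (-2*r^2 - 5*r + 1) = -10*r^5 - 25*r^4 + 7*r^3 - 7*r^2 - 31*r + 6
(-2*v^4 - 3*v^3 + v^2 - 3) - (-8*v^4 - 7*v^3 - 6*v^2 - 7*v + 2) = 6*v^4 + 4*v^3 + 7*v^2 + 7*v - 5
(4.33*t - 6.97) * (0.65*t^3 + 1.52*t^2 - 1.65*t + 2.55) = 2.8145*t^4 + 2.0511*t^3 - 17.7389*t^2 + 22.542*t - 17.7735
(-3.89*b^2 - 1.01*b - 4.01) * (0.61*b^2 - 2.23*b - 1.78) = -2.3729*b^4 + 8.0586*b^3 + 6.7304*b^2 + 10.7401*b + 7.1378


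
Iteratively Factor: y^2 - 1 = (y - 1)*(y + 1)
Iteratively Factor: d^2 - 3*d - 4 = (d + 1)*(d - 4)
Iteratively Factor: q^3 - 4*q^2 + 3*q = (q)*(q^2 - 4*q + 3) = q*(q - 1)*(q - 3)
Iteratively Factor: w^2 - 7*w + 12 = (w - 3)*(w - 4)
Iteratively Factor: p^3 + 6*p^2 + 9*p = (p + 3)*(p^2 + 3*p) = (p + 3)^2*(p)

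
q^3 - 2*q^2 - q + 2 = (q - 2)*(q - 1)*(q + 1)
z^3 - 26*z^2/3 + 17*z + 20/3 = (z - 5)*(z - 4)*(z + 1/3)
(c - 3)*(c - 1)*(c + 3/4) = c^3 - 13*c^2/4 + 9/4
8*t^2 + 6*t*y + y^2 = (2*t + y)*(4*t + y)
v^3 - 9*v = v*(v - 3)*(v + 3)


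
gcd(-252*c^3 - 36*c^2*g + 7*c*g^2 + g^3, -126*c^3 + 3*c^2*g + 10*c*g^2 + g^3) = 42*c^2 + 13*c*g + g^2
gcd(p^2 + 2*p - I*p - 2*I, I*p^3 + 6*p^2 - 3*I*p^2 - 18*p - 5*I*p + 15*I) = p - I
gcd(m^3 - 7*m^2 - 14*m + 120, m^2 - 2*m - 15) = m - 5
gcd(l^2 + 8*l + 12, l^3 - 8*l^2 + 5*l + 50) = l + 2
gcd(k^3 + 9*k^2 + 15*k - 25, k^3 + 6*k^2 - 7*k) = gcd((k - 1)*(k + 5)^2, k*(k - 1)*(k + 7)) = k - 1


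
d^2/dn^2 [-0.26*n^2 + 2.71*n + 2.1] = -0.520000000000000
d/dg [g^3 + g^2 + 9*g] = 3*g^2 + 2*g + 9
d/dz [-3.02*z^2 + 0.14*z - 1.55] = 0.14 - 6.04*z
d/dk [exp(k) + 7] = exp(k)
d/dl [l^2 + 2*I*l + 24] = 2*l + 2*I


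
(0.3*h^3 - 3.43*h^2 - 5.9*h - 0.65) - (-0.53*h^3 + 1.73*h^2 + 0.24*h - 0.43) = 0.83*h^3 - 5.16*h^2 - 6.14*h - 0.22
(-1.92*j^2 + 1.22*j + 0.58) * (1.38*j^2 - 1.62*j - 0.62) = -2.6496*j^4 + 4.794*j^3 + 0.0143999999999997*j^2 - 1.696*j - 0.3596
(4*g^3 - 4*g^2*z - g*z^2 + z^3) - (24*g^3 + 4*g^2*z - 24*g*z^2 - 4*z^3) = -20*g^3 - 8*g^2*z + 23*g*z^2 + 5*z^3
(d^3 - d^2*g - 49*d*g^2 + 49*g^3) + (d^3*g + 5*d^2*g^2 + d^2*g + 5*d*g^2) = d^3*g + d^3 + 5*d^2*g^2 - 44*d*g^2 + 49*g^3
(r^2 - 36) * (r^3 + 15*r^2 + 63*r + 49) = r^5 + 15*r^4 + 27*r^3 - 491*r^2 - 2268*r - 1764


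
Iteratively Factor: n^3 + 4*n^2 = (n)*(n^2 + 4*n) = n^2*(n + 4)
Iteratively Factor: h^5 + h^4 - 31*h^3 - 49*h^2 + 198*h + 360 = (h - 3)*(h^4 + 4*h^3 - 19*h^2 - 106*h - 120) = (h - 5)*(h - 3)*(h^3 + 9*h^2 + 26*h + 24) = (h - 5)*(h - 3)*(h + 2)*(h^2 + 7*h + 12) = (h - 5)*(h - 3)*(h + 2)*(h + 3)*(h + 4)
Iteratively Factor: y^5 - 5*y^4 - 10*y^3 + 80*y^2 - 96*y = (y - 3)*(y^4 - 2*y^3 - 16*y^2 + 32*y) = (y - 3)*(y + 4)*(y^3 - 6*y^2 + 8*y) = (y - 4)*(y - 3)*(y + 4)*(y^2 - 2*y) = y*(y - 4)*(y - 3)*(y + 4)*(y - 2)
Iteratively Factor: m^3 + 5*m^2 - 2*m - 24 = (m + 4)*(m^2 + m - 6) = (m + 3)*(m + 4)*(m - 2)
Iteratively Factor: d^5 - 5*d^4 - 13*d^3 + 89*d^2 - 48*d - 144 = (d + 4)*(d^4 - 9*d^3 + 23*d^2 - 3*d - 36) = (d - 3)*(d + 4)*(d^3 - 6*d^2 + 5*d + 12) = (d - 3)^2*(d + 4)*(d^2 - 3*d - 4) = (d - 4)*(d - 3)^2*(d + 4)*(d + 1)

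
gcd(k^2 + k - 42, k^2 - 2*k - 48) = 1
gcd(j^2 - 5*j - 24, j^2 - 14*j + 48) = j - 8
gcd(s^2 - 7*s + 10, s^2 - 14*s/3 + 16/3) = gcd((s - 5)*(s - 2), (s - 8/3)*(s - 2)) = s - 2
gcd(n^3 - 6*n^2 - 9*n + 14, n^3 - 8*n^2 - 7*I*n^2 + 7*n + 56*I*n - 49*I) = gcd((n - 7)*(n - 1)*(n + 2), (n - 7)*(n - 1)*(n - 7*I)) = n^2 - 8*n + 7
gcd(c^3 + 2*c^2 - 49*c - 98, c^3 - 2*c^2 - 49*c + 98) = c^2 - 49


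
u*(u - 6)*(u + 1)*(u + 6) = u^4 + u^3 - 36*u^2 - 36*u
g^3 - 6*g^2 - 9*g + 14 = (g - 7)*(g - 1)*(g + 2)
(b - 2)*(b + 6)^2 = b^3 + 10*b^2 + 12*b - 72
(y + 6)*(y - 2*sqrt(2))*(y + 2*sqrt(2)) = y^3 + 6*y^2 - 8*y - 48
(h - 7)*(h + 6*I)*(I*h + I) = I*h^3 - 6*h^2 - 6*I*h^2 + 36*h - 7*I*h + 42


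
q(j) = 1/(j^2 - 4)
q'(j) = -2*j/(j^2 - 4)^2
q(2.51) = 0.43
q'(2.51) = -0.95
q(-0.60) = -0.27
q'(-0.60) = 0.09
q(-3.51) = 0.12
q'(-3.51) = 0.10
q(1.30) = -0.43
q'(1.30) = -0.49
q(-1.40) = -0.49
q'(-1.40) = 0.67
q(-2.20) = 1.19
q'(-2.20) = 6.24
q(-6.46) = 0.03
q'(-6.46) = 0.01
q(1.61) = -0.71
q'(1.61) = -1.62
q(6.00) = 0.03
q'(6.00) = -0.01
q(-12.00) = 0.01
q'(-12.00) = 0.00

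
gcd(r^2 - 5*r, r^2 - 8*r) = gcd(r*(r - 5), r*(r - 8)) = r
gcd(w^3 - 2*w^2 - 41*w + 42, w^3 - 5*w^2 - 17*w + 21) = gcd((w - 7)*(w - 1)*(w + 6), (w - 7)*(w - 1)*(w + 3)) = w^2 - 8*w + 7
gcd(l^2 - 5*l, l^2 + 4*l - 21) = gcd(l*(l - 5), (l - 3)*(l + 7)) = 1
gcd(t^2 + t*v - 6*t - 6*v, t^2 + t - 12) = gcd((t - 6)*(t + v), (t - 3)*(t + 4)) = 1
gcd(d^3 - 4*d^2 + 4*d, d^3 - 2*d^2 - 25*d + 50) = d - 2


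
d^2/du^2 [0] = 0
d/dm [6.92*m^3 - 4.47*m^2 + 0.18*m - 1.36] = 20.76*m^2 - 8.94*m + 0.18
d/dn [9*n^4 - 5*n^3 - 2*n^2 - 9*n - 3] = 36*n^3 - 15*n^2 - 4*n - 9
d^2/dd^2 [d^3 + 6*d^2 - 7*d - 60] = 6*d + 12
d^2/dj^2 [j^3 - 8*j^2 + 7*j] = 6*j - 16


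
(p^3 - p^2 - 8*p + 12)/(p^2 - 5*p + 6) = (p^2 + p - 6)/(p - 3)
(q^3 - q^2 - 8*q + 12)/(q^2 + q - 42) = (q^3 - q^2 - 8*q + 12)/(q^2 + q - 42)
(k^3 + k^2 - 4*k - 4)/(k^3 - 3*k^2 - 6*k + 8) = (k^2 - k - 2)/(k^2 - 5*k + 4)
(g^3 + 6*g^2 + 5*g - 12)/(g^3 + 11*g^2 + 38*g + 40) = (g^2 + 2*g - 3)/(g^2 + 7*g + 10)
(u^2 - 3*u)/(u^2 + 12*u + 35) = u*(u - 3)/(u^2 + 12*u + 35)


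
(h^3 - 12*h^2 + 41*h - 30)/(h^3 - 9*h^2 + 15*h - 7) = (h^2 - 11*h + 30)/(h^2 - 8*h + 7)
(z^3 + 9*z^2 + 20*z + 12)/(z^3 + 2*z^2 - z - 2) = (z + 6)/(z - 1)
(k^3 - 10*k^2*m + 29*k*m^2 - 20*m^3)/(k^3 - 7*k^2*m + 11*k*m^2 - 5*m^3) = (k - 4*m)/(k - m)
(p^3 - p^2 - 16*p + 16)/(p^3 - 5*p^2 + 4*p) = (p + 4)/p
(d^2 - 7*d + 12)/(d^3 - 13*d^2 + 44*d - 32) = (d - 3)/(d^2 - 9*d + 8)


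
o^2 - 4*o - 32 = (o - 8)*(o + 4)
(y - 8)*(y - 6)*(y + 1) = y^3 - 13*y^2 + 34*y + 48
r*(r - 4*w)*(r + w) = r^3 - 3*r^2*w - 4*r*w^2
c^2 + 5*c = c*(c + 5)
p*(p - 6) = p^2 - 6*p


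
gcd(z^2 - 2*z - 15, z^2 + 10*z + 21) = z + 3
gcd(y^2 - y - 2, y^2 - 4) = y - 2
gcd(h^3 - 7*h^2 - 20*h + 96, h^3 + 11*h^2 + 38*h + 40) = h + 4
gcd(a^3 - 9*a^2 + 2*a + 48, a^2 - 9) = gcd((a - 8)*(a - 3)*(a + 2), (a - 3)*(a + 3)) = a - 3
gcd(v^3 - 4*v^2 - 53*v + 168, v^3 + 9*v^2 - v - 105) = v^2 + 4*v - 21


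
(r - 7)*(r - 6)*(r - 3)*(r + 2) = r^4 - 14*r^3 + 49*r^2 + 36*r - 252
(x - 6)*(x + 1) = x^2 - 5*x - 6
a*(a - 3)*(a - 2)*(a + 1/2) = a^4 - 9*a^3/2 + 7*a^2/2 + 3*a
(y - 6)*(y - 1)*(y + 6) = y^3 - y^2 - 36*y + 36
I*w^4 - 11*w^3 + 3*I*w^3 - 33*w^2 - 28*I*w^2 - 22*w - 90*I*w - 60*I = (w + 2)*(w + 5*I)*(w + 6*I)*(I*w + I)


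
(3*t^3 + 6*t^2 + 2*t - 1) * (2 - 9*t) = -27*t^4 - 48*t^3 - 6*t^2 + 13*t - 2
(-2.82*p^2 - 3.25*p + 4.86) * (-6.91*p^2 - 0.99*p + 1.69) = 19.4862*p^4 + 25.2493*p^3 - 35.1309*p^2 - 10.3039*p + 8.2134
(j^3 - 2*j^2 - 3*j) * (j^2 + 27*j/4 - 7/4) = j^5 + 19*j^4/4 - 73*j^3/4 - 67*j^2/4 + 21*j/4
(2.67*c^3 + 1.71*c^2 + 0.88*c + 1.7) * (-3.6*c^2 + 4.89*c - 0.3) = -9.612*c^5 + 6.9003*c^4 + 4.3929*c^3 - 2.3298*c^2 + 8.049*c - 0.51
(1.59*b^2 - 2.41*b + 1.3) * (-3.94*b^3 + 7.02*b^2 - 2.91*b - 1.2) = -6.2646*b^5 + 20.6572*b^4 - 26.6671*b^3 + 14.2311*b^2 - 0.891*b - 1.56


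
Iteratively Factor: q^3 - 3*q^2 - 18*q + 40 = (q + 4)*(q^2 - 7*q + 10) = (q - 2)*(q + 4)*(q - 5)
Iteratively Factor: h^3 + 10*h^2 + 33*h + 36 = (h + 3)*(h^2 + 7*h + 12) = (h + 3)*(h + 4)*(h + 3)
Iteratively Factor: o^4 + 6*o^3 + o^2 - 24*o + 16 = (o + 4)*(o^3 + 2*o^2 - 7*o + 4) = (o - 1)*(o + 4)*(o^2 + 3*o - 4) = (o - 1)^2*(o + 4)*(o + 4)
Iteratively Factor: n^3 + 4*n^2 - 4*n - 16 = (n + 4)*(n^2 - 4) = (n - 2)*(n + 4)*(n + 2)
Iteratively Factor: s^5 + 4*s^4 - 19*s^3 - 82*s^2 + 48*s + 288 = (s + 4)*(s^4 - 19*s^2 - 6*s + 72) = (s - 2)*(s + 4)*(s^3 + 2*s^2 - 15*s - 36) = (s - 2)*(s + 3)*(s + 4)*(s^2 - s - 12) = (s - 4)*(s - 2)*(s + 3)*(s + 4)*(s + 3)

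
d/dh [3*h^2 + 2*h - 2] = 6*h + 2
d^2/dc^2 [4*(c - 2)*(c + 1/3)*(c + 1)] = 24*c - 16/3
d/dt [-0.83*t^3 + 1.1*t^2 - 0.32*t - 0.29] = -2.49*t^2 + 2.2*t - 0.32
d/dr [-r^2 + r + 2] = 1 - 2*r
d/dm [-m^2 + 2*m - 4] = 2 - 2*m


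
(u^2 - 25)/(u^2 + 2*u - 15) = (u - 5)/(u - 3)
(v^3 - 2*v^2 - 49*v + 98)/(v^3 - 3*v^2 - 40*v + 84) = (v + 7)/(v + 6)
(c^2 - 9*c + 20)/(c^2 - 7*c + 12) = (c - 5)/(c - 3)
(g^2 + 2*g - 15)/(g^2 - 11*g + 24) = (g + 5)/(g - 8)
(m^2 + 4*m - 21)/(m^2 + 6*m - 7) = (m - 3)/(m - 1)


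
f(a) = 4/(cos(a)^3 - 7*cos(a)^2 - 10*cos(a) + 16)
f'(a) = 4*(3*sin(a)*cos(a)^2 - 14*sin(a)*cos(a) - 10*sin(a))/(cos(a)^3 - 7*cos(a)^2 - 10*cos(a) + 16)^2 = 4*(3*cos(a)^2 - 14*cos(a) - 10)*sin(a)/(cos(a)^3 - 7*cos(a)^2 - 10*cos(a) + 16)^2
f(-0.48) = 1.72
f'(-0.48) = 6.88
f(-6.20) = 55.12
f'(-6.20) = -1323.61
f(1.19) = 0.35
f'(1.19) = -0.42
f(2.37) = 0.21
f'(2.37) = 0.01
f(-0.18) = 11.83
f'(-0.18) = 130.64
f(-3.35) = 0.22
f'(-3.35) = 0.02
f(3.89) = 0.21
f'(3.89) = -0.01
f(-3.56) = 0.22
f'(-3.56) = 0.03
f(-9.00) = 0.22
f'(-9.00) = -0.03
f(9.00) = 0.22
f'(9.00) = 0.03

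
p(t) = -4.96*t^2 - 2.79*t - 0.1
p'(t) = -9.92*t - 2.79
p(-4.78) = -100.09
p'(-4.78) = 44.63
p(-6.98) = -222.28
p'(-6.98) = 66.45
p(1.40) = -13.73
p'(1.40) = -16.68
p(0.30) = -1.38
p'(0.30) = -5.77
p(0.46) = -2.43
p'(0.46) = -7.35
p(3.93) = -87.67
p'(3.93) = -41.78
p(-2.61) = -26.61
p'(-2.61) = 23.10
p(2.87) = -48.96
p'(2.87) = -31.26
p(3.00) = -53.11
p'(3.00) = -32.55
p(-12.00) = -680.86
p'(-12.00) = 116.25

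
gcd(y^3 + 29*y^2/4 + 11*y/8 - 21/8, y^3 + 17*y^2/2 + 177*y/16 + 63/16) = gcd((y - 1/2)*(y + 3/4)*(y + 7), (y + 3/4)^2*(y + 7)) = y^2 + 31*y/4 + 21/4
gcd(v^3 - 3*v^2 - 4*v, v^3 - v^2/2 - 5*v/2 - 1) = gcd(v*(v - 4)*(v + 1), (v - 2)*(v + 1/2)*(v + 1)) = v + 1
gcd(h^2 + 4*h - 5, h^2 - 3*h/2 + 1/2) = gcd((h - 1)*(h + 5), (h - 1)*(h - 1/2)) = h - 1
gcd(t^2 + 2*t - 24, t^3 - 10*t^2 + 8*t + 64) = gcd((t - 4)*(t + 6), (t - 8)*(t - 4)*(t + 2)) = t - 4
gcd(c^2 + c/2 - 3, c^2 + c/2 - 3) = c^2 + c/2 - 3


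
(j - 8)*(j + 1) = j^2 - 7*j - 8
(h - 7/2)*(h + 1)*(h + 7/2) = h^3 + h^2 - 49*h/4 - 49/4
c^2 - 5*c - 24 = (c - 8)*(c + 3)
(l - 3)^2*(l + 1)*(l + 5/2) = l^4 - 5*l^3/2 - 19*l^2/2 + 33*l/2 + 45/2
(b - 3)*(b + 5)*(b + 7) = b^3 + 9*b^2 - b - 105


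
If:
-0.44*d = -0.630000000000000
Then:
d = 1.43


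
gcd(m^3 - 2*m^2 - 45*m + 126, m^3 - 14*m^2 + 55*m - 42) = m - 6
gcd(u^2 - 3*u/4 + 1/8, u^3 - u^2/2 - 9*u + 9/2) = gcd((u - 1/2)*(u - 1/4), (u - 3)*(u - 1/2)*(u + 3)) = u - 1/2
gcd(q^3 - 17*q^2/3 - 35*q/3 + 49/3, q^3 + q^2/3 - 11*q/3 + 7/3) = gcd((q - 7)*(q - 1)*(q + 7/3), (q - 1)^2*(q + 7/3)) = q^2 + 4*q/3 - 7/3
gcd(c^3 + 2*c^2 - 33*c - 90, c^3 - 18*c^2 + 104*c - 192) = c - 6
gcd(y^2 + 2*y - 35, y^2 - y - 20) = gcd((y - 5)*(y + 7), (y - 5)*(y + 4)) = y - 5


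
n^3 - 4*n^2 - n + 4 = (n - 4)*(n - 1)*(n + 1)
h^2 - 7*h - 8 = (h - 8)*(h + 1)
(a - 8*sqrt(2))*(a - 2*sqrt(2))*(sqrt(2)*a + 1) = sqrt(2)*a^3 - 19*a^2 + 22*sqrt(2)*a + 32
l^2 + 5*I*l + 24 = (l - 3*I)*(l + 8*I)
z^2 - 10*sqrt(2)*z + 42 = (z - 7*sqrt(2))*(z - 3*sqrt(2))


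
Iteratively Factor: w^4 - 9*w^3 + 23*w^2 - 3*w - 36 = (w + 1)*(w^3 - 10*w^2 + 33*w - 36) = (w - 3)*(w + 1)*(w^2 - 7*w + 12) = (w - 3)^2*(w + 1)*(w - 4)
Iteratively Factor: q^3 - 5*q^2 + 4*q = (q - 1)*(q^2 - 4*q) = q*(q - 1)*(q - 4)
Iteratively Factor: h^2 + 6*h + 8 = (h + 4)*(h + 2)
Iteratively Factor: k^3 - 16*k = (k + 4)*(k^2 - 4*k) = k*(k + 4)*(k - 4)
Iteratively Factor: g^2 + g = (g)*(g + 1)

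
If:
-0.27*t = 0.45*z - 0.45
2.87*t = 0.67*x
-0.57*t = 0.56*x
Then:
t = 0.00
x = 0.00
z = 1.00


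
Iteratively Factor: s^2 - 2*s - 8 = (s - 4)*(s + 2)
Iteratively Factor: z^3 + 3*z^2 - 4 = (z + 2)*(z^2 + z - 2) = (z - 1)*(z + 2)*(z + 2)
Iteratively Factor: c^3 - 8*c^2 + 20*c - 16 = (c - 2)*(c^2 - 6*c + 8) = (c - 4)*(c - 2)*(c - 2)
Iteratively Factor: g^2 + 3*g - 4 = (g - 1)*(g + 4)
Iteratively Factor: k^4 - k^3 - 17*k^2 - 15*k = (k + 1)*(k^3 - 2*k^2 - 15*k) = (k - 5)*(k + 1)*(k^2 + 3*k) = k*(k - 5)*(k + 1)*(k + 3)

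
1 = 1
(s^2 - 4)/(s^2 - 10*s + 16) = (s + 2)/(s - 8)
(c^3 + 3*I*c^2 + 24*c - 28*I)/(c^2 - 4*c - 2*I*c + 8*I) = (c^2 + 5*I*c + 14)/(c - 4)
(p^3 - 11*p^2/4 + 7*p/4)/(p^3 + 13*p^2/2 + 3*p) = (4*p^2 - 11*p + 7)/(2*(2*p^2 + 13*p + 6))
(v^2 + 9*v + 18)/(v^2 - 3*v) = (v^2 + 9*v + 18)/(v*(v - 3))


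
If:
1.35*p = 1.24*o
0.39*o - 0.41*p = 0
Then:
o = 0.00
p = 0.00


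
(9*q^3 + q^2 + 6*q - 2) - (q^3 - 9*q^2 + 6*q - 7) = 8*q^3 + 10*q^2 + 5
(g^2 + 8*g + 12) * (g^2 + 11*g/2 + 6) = g^4 + 27*g^3/2 + 62*g^2 + 114*g + 72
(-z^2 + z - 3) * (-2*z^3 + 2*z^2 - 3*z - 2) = 2*z^5 - 4*z^4 + 11*z^3 - 7*z^2 + 7*z + 6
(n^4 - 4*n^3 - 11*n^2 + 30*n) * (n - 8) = n^5 - 12*n^4 + 21*n^3 + 118*n^2 - 240*n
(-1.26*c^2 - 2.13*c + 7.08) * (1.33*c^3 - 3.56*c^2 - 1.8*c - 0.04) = -1.6758*c^5 + 1.6527*c^4 + 19.2672*c^3 - 21.3204*c^2 - 12.6588*c - 0.2832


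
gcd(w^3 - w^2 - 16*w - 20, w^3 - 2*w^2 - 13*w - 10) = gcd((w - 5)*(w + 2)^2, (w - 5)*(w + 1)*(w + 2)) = w^2 - 3*w - 10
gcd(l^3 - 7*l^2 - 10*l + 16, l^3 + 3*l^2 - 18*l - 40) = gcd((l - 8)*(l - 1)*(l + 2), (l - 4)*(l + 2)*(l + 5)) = l + 2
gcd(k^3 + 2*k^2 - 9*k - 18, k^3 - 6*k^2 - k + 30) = k^2 - k - 6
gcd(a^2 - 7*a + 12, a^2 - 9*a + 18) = a - 3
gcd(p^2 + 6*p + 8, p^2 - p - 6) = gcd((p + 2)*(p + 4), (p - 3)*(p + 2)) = p + 2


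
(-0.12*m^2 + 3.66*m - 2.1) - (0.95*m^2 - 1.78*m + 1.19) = -1.07*m^2 + 5.44*m - 3.29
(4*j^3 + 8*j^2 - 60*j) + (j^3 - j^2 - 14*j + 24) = 5*j^3 + 7*j^2 - 74*j + 24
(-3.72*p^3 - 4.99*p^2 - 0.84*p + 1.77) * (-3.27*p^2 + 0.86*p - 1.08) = 12.1644*p^5 + 13.1181*p^4 + 2.473*p^3 - 1.1211*p^2 + 2.4294*p - 1.9116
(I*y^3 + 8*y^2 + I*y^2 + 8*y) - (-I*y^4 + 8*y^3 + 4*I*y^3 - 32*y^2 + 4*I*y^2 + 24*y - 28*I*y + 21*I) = I*y^4 - 8*y^3 - 3*I*y^3 + 40*y^2 - 3*I*y^2 - 16*y + 28*I*y - 21*I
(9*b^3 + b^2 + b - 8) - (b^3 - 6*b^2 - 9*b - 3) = 8*b^3 + 7*b^2 + 10*b - 5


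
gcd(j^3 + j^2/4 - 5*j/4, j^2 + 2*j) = j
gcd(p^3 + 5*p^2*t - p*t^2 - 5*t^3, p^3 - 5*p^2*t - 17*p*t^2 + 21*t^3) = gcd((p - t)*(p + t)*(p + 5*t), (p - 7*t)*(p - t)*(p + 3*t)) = p - t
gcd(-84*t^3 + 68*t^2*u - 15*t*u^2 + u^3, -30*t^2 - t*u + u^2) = 6*t - u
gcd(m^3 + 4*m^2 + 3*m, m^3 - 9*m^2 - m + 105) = m + 3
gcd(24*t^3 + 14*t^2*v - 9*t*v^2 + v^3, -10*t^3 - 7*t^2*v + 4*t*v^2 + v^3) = t + v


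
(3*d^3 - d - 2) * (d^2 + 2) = 3*d^5 + 5*d^3 - 2*d^2 - 2*d - 4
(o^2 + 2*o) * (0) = 0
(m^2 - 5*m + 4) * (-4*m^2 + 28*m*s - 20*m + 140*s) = -4*m^4 + 28*m^3*s + 84*m^2 - 588*m*s - 80*m + 560*s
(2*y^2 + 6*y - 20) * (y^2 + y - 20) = 2*y^4 + 8*y^3 - 54*y^2 - 140*y + 400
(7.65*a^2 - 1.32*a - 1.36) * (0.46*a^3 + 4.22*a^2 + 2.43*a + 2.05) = 3.519*a^5 + 31.6758*a^4 + 12.3935*a^3 + 6.7357*a^2 - 6.0108*a - 2.788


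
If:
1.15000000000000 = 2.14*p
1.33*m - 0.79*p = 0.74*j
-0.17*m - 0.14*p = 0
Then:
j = -1.37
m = -0.44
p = 0.54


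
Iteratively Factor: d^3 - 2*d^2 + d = (d - 1)*(d^2 - d) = (d - 1)^2*(d)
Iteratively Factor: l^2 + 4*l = (l + 4)*(l)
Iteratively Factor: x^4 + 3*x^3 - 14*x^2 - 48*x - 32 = (x + 2)*(x^3 + x^2 - 16*x - 16) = (x + 1)*(x + 2)*(x^2 - 16) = (x + 1)*(x + 2)*(x + 4)*(x - 4)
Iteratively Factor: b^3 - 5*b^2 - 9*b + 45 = (b - 5)*(b^2 - 9) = (b - 5)*(b - 3)*(b + 3)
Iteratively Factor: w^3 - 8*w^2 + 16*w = (w)*(w^2 - 8*w + 16) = w*(w - 4)*(w - 4)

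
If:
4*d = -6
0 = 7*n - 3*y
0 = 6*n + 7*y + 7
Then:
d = -3/2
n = -21/67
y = -49/67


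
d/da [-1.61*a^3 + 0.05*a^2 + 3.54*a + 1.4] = -4.83*a^2 + 0.1*a + 3.54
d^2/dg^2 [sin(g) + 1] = -sin(g)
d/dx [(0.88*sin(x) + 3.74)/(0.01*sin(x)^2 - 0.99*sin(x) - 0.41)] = (-0.0088*sin(x)^2 - 0.0748*sin(x) + 3.3418)*cos(x)/(0.0001*sin(x)^4 - 0.0198*sin(x)^3 + 0.9719*sin(x)^2 + 0.8118*sin(x) + 0.1681)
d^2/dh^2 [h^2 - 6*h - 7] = 2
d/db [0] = 0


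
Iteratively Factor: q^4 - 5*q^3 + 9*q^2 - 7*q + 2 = (q - 1)*(q^3 - 4*q^2 + 5*q - 2) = (q - 2)*(q - 1)*(q^2 - 2*q + 1) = (q - 2)*(q - 1)^2*(q - 1)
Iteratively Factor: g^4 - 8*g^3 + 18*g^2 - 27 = (g + 1)*(g^3 - 9*g^2 + 27*g - 27) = (g - 3)*(g + 1)*(g^2 - 6*g + 9) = (g - 3)^2*(g + 1)*(g - 3)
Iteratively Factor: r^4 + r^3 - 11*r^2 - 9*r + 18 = (r - 1)*(r^3 + 2*r^2 - 9*r - 18) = (r - 3)*(r - 1)*(r^2 + 5*r + 6) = (r - 3)*(r - 1)*(r + 2)*(r + 3)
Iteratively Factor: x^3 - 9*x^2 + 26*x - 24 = (x - 2)*(x^2 - 7*x + 12) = (x - 3)*(x - 2)*(x - 4)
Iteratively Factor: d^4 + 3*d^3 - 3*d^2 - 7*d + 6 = (d + 2)*(d^3 + d^2 - 5*d + 3) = (d - 1)*(d + 2)*(d^2 + 2*d - 3) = (d - 1)^2*(d + 2)*(d + 3)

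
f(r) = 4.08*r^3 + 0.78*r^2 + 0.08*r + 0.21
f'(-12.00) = 1743.92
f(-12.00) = -6938.67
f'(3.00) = 114.92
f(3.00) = 117.63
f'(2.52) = 81.74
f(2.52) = 70.66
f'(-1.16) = 14.74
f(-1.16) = -5.20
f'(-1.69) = 32.40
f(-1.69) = -17.39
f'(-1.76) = 35.25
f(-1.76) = -19.76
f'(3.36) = 143.51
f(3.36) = 164.05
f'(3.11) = 123.32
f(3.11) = 130.73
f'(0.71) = 7.36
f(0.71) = 2.12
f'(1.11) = 16.89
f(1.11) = 6.84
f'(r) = 12.24*r^2 + 1.56*r + 0.08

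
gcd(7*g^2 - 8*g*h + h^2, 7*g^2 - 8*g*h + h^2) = 7*g^2 - 8*g*h + h^2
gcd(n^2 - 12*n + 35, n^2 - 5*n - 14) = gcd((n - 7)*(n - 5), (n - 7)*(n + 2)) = n - 7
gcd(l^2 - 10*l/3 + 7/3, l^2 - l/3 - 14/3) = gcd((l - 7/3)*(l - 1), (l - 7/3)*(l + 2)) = l - 7/3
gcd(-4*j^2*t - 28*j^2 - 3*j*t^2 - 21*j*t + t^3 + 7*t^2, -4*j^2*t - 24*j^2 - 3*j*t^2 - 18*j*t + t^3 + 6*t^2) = -4*j^2 - 3*j*t + t^2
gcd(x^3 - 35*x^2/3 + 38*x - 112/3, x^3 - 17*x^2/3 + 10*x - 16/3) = x^2 - 14*x/3 + 16/3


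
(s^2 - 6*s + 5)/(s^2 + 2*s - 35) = (s - 1)/(s + 7)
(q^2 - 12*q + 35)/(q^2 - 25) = (q - 7)/(q + 5)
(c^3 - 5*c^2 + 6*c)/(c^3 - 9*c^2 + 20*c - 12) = c*(c - 3)/(c^2 - 7*c + 6)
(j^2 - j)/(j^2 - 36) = j*(j - 1)/(j^2 - 36)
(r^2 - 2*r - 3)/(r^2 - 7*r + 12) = (r + 1)/(r - 4)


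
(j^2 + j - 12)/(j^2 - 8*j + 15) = (j + 4)/(j - 5)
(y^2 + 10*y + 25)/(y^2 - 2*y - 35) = (y + 5)/(y - 7)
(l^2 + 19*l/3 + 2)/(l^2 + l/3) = (l + 6)/l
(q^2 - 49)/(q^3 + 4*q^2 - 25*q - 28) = (q - 7)/(q^2 - 3*q - 4)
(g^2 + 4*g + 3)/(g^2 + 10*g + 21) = (g + 1)/(g + 7)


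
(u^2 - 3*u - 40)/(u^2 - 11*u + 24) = (u + 5)/(u - 3)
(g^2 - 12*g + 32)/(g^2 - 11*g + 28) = (g - 8)/(g - 7)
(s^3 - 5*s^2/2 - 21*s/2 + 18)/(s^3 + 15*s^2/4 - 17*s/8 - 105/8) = 4*(2*s^2 - 11*s + 12)/(8*s^2 + 6*s - 35)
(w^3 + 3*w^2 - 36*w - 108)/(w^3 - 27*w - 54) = (w + 6)/(w + 3)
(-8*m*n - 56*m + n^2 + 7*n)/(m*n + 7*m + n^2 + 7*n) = (-8*m + n)/(m + n)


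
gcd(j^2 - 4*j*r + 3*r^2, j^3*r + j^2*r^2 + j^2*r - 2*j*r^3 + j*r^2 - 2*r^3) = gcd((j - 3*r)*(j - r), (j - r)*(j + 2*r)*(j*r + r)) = -j + r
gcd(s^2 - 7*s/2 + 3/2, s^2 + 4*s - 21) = s - 3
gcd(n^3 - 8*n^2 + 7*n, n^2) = n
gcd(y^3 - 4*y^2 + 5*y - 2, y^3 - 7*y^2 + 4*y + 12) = y - 2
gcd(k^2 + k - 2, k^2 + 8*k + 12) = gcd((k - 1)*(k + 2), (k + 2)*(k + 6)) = k + 2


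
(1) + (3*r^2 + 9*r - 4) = 3*r^2 + 9*r - 3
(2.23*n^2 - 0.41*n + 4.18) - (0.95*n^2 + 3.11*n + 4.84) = 1.28*n^2 - 3.52*n - 0.66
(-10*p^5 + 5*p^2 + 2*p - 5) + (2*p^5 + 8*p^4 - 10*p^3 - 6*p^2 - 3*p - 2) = -8*p^5 + 8*p^4 - 10*p^3 - p^2 - p - 7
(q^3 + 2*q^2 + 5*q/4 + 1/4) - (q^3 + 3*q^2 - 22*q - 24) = -q^2 + 93*q/4 + 97/4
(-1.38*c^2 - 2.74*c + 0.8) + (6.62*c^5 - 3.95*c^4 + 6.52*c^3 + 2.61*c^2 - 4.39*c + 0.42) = 6.62*c^5 - 3.95*c^4 + 6.52*c^3 + 1.23*c^2 - 7.13*c + 1.22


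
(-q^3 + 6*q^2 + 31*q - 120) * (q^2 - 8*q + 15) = -q^5 + 14*q^4 - 32*q^3 - 278*q^2 + 1425*q - 1800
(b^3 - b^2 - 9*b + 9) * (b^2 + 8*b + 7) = b^5 + 7*b^4 - 10*b^3 - 70*b^2 + 9*b + 63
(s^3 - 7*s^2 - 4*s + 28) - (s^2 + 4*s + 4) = s^3 - 8*s^2 - 8*s + 24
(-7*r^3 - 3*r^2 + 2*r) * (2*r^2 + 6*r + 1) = -14*r^5 - 48*r^4 - 21*r^3 + 9*r^2 + 2*r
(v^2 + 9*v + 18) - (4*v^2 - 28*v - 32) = -3*v^2 + 37*v + 50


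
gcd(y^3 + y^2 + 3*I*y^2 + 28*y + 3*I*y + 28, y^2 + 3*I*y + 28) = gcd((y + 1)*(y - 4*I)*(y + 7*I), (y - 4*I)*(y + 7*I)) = y^2 + 3*I*y + 28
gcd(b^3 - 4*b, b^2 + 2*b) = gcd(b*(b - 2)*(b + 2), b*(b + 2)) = b^2 + 2*b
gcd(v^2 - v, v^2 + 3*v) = v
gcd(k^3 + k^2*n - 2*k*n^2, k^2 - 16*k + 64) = 1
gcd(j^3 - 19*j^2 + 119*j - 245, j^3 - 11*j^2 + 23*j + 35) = j^2 - 12*j + 35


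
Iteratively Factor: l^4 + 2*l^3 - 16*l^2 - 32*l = (l - 4)*(l^3 + 6*l^2 + 8*l) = l*(l - 4)*(l^2 + 6*l + 8) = l*(l - 4)*(l + 4)*(l + 2)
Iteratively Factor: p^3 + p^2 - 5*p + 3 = (p + 3)*(p^2 - 2*p + 1) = (p - 1)*(p + 3)*(p - 1)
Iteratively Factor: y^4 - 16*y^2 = (y + 4)*(y^3 - 4*y^2) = y*(y + 4)*(y^2 - 4*y) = y^2*(y + 4)*(y - 4)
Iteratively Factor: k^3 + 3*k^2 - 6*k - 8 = (k - 2)*(k^2 + 5*k + 4) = (k - 2)*(k + 4)*(k + 1)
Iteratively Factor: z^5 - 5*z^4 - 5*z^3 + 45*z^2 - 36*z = (z - 1)*(z^4 - 4*z^3 - 9*z^2 + 36*z) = (z - 3)*(z - 1)*(z^3 - z^2 - 12*z) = (z - 3)*(z - 1)*(z + 3)*(z^2 - 4*z) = z*(z - 3)*(z - 1)*(z + 3)*(z - 4)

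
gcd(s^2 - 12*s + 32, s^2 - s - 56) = s - 8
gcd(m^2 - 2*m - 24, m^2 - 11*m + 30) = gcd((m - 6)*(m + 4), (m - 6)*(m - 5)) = m - 6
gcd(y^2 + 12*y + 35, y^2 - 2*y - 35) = y + 5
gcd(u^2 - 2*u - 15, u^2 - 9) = u + 3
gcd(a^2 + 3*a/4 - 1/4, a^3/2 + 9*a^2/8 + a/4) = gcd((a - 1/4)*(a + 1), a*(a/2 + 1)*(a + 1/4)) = 1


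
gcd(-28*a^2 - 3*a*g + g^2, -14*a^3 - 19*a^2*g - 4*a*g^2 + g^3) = 7*a - g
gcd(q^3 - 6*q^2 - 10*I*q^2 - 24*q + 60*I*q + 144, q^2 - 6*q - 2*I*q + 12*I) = q - 6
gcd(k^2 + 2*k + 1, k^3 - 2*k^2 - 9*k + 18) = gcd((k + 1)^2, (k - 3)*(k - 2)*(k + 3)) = 1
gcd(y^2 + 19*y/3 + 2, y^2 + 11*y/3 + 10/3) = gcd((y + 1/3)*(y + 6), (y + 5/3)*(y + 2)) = 1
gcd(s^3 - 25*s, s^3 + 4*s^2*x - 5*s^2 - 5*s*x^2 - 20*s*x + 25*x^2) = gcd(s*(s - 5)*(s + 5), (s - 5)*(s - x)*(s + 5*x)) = s - 5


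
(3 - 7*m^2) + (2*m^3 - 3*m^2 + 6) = 2*m^3 - 10*m^2 + 9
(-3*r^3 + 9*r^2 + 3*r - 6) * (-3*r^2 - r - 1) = 9*r^5 - 24*r^4 - 15*r^3 + 6*r^2 + 3*r + 6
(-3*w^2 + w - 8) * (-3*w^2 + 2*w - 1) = 9*w^4 - 9*w^3 + 29*w^2 - 17*w + 8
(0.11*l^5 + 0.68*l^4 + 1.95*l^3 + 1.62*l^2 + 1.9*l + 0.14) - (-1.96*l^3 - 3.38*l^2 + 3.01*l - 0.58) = 0.11*l^5 + 0.68*l^4 + 3.91*l^3 + 5.0*l^2 - 1.11*l + 0.72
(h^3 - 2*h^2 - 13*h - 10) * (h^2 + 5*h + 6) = h^5 + 3*h^4 - 17*h^3 - 87*h^2 - 128*h - 60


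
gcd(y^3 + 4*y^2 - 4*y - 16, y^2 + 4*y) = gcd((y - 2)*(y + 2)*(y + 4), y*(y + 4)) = y + 4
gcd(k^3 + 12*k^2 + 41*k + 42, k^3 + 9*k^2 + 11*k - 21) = k^2 + 10*k + 21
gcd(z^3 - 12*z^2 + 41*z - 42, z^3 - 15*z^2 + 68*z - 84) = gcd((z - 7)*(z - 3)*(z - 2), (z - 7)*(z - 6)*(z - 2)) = z^2 - 9*z + 14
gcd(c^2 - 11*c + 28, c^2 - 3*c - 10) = 1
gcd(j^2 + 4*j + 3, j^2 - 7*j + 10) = 1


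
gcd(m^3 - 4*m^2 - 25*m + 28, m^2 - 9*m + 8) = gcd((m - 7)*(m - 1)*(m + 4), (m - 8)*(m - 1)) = m - 1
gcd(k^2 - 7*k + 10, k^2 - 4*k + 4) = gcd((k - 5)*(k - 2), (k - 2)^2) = k - 2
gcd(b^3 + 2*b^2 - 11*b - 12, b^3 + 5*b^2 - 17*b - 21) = b^2 - 2*b - 3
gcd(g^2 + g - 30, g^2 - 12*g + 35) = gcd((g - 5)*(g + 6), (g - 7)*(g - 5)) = g - 5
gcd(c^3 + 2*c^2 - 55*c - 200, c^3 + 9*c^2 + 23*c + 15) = c + 5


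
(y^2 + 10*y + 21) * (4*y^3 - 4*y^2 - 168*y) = 4*y^5 + 36*y^4 - 124*y^3 - 1764*y^2 - 3528*y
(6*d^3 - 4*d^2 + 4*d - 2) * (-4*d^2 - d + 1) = -24*d^5 + 10*d^4 - 6*d^3 + 6*d - 2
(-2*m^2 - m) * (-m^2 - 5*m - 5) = 2*m^4 + 11*m^3 + 15*m^2 + 5*m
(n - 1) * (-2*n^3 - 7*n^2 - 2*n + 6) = -2*n^4 - 5*n^3 + 5*n^2 + 8*n - 6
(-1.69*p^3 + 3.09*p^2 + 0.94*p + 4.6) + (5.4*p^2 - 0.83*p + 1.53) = -1.69*p^3 + 8.49*p^2 + 0.11*p + 6.13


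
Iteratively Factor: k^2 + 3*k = (k)*(k + 3)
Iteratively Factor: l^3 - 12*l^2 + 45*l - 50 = (l - 5)*(l^2 - 7*l + 10) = (l - 5)^2*(l - 2)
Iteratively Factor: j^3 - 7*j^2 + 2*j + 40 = (j - 5)*(j^2 - 2*j - 8) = (j - 5)*(j - 4)*(j + 2)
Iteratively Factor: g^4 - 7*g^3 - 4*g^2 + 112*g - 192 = (g - 4)*(g^3 - 3*g^2 - 16*g + 48) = (g - 4)*(g - 3)*(g^2 - 16) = (g - 4)*(g - 3)*(g + 4)*(g - 4)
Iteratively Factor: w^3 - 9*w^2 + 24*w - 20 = (w - 5)*(w^2 - 4*w + 4) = (w - 5)*(w - 2)*(w - 2)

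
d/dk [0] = 0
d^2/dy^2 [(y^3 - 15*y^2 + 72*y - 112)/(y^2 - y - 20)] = 12*(13*y^3 - 196*y^2 + 976*y - 1632)/(y^6 - 3*y^5 - 57*y^4 + 119*y^3 + 1140*y^2 - 1200*y - 8000)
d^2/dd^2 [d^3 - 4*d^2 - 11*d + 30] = 6*d - 8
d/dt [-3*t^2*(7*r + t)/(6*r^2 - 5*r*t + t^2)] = 3*t*(-t*(5*r - 2*t)*(7*r + t) + (-14*r - 3*t)*(6*r^2 - 5*r*t + t^2))/(6*r^2 - 5*r*t + t^2)^2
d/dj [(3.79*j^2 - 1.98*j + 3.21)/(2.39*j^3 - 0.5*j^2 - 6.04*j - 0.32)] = (-9.0581*j^4 + 9.4644*j^3 - 46.8973*j^2 + 0.784400000000002*j + 20.022)/(5.7121*j^6 - 2.39*j^5 - 28.6212*j^4 + 4.5104*j^3 + 36.8016*j^2 + 3.8656*j + 0.1024)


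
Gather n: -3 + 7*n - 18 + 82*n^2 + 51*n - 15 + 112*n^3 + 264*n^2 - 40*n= 112*n^3 + 346*n^2 + 18*n - 36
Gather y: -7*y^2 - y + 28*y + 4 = -7*y^2 + 27*y + 4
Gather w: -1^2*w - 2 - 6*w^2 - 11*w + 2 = -6*w^2 - 12*w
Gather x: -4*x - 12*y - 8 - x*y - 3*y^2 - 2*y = x*(-y - 4) - 3*y^2 - 14*y - 8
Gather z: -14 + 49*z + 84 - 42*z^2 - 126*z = -42*z^2 - 77*z + 70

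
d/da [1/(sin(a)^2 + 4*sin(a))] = -2*(sin(a) + 2)*cos(a)/((sin(a) + 4)^2*sin(a)^2)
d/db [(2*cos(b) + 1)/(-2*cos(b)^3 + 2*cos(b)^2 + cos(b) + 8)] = -(62*sin(b) + 2*sin(3*b) + 4*sin(4*b))/(cos(b) - 2*cos(2*b) + cos(3*b) - 18)^2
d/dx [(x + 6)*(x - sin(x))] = x - (x + 6)*(cos(x) - 1) - sin(x)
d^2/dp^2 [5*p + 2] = 0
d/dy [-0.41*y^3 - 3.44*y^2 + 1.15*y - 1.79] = -1.23*y^2 - 6.88*y + 1.15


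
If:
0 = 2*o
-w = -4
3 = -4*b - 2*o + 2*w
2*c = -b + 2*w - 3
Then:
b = 5/4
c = 15/8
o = 0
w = 4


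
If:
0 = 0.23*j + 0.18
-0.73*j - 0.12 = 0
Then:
No Solution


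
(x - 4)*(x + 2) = x^2 - 2*x - 8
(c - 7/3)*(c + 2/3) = c^2 - 5*c/3 - 14/9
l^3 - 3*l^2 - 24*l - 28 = (l - 7)*(l + 2)^2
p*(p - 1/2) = p^2 - p/2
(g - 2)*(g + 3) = g^2 + g - 6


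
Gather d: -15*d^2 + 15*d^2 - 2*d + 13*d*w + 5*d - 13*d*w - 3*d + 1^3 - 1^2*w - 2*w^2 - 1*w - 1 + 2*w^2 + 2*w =0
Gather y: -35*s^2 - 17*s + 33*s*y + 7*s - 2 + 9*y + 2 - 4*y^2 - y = -35*s^2 - 10*s - 4*y^2 + y*(33*s + 8)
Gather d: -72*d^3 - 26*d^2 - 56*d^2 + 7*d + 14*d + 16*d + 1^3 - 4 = -72*d^3 - 82*d^2 + 37*d - 3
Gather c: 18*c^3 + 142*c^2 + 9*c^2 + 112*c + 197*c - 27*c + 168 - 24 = 18*c^3 + 151*c^2 + 282*c + 144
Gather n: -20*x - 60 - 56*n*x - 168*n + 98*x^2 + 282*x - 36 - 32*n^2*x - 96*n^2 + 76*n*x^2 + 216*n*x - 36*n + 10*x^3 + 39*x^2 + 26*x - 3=n^2*(-32*x - 96) + n*(76*x^2 + 160*x - 204) + 10*x^3 + 137*x^2 + 288*x - 99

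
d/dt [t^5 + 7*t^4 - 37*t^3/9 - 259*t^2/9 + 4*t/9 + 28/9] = 5*t^4 + 28*t^3 - 37*t^2/3 - 518*t/9 + 4/9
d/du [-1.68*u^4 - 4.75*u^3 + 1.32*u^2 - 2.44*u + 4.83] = -6.72*u^3 - 14.25*u^2 + 2.64*u - 2.44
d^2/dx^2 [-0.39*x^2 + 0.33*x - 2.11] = -0.780000000000000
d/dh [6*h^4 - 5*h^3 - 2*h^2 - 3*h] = 24*h^3 - 15*h^2 - 4*h - 3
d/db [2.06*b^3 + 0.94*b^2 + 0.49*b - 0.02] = 6.18*b^2 + 1.88*b + 0.49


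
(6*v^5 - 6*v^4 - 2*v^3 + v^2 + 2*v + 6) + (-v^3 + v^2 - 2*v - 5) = 6*v^5 - 6*v^4 - 3*v^3 + 2*v^2 + 1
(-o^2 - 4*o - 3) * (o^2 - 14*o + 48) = -o^4 + 10*o^3 + 5*o^2 - 150*o - 144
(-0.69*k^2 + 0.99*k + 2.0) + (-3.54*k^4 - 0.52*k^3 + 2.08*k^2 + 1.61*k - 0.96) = -3.54*k^4 - 0.52*k^3 + 1.39*k^2 + 2.6*k + 1.04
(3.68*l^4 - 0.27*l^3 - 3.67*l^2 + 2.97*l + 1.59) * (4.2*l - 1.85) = 15.456*l^5 - 7.942*l^4 - 14.9145*l^3 + 19.2635*l^2 + 1.1835*l - 2.9415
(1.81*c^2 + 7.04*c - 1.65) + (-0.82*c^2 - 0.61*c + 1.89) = 0.99*c^2 + 6.43*c + 0.24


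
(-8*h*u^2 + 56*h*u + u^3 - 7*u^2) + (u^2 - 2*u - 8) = -8*h*u^2 + 56*h*u + u^3 - 6*u^2 - 2*u - 8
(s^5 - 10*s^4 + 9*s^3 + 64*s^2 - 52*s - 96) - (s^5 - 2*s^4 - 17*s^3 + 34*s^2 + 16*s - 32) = -8*s^4 + 26*s^3 + 30*s^2 - 68*s - 64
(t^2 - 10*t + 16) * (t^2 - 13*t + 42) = t^4 - 23*t^3 + 188*t^2 - 628*t + 672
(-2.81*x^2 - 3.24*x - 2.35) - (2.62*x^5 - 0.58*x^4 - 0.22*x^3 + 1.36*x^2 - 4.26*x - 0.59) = -2.62*x^5 + 0.58*x^4 + 0.22*x^3 - 4.17*x^2 + 1.02*x - 1.76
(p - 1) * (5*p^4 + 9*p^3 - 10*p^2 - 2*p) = 5*p^5 + 4*p^4 - 19*p^3 + 8*p^2 + 2*p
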